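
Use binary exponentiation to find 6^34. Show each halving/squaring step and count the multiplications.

Computing 6^34 by squaring (build up from 6^1; each line after the first costs one multiplication):

6^1 = 6
6^2 = (6^1)^2 = 6^2 = 36
6^4 = (6^2)^2 = 36^2 = 1296
6^8 = (6^4)^2 = 1296^2 = 1679616
6^16 = (6^8)^2 = 1679616^2 = 2821109907456
6^17 = 6 * 6^16 = 6 * 2821109907456 = 16926659444736
6^34 = (6^17)^2 = 16926659444736^2 = 286511799958070431838109696

Result: 286511799958070431838109696
Multiplications needed: 6 (6 lines after 6^1)

6^34 = 286511799958070431838109696. Using exponentiation by squaring, this requires 6 multiplications. The key idea: if the exponent is even, square the half-power; if odd, multiply by the base once.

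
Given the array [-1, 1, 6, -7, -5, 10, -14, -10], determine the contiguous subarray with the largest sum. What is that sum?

Using Kadane's algorithm on [-1, 1, 6, -7, -5, 10, -14, -10]:

Scanning through the array:
Position 1 (value 1): max_ending_here = 1, max_so_far = 1
Position 2 (value 6): max_ending_here = 7, max_so_far = 7
Position 3 (value -7): max_ending_here = 0, max_so_far = 7
Position 4 (value -5): max_ending_here = -5, max_so_far = 7
Position 5 (value 10): max_ending_here = 10, max_so_far = 10
Position 6 (value -14): max_ending_here = -4, max_so_far = 10
Position 7 (value -10): max_ending_here = -10, max_so_far = 10

Maximum subarray: [10]
Maximum sum: 10

The maximum subarray is [10] with sum 10. This subarray runs from index 5 to index 5.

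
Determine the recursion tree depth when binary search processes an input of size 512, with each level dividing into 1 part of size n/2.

For divide and conquer with division factor 2:

Problem sizes at each level:
Level 0: 512
Level 1: 256
Level 2: 128
Level 3: 64
Level 4: 32
Level 5: 16
Level 6: 8
Level 7: 4
Level 8: 2
Level 9: 1

The root is level 0 and the size-1 base case is level 9 (the tree spans levels 0 through 9, i.e. 10 levels counting the root), so the depth is the number of divisions: log_2(512) = 9

The recursion tree depth is log_2(512) = 9. At each level, the problem size is divided by 2, so it takes 9 divisions to reduce to a base case of size 1. The algorithm makes 1 recursive call at each level.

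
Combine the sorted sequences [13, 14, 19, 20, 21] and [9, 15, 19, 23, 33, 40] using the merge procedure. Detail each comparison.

Merging process:

Compare 13 vs 9: take 9 from right. Merged: [9]
Compare 13 vs 15: take 13 from left. Merged: [9, 13]
Compare 14 vs 15: take 14 from left. Merged: [9, 13, 14]
Compare 19 vs 15: take 15 from right. Merged: [9, 13, 14, 15]
Compare 19 vs 19: take 19 from left. Merged: [9, 13, 14, 15, 19]
Compare 20 vs 19: take 19 from right. Merged: [9, 13, 14, 15, 19, 19]
Compare 20 vs 23: take 20 from left. Merged: [9, 13, 14, 15, 19, 19, 20]
Compare 21 vs 23: take 21 from left. Merged: [9, 13, 14, 15, 19, 19, 20, 21]
Append remaining from right: [23, 33, 40]. Merged: [9, 13, 14, 15, 19, 19, 20, 21, 23, 33, 40]

Final merged array: [9, 13, 14, 15, 19, 19, 20, 21, 23, 33, 40]
Total comparisons: 8

The merged array is [9, 13, 14, 15, 19, 19, 20, 21, 23, 33, 40], requiring 8 comparisons. The merge step runs in O(n) time where n is the total number of elements.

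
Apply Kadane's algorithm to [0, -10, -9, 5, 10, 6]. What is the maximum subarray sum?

Using Kadane's algorithm on [0, -10, -9, 5, 10, 6]:

Scanning through the array:
Position 1 (value -10): max_ending_here = -10, max_so_far = 0
Position 2 (value -9): max_ending_here = -9, max_so_far = 0
Position 3 (value 5): max_ending_here = 5, max_so_far = 5
Position 4 (value 10): max_ending_here = 15, max_so_far = 15
Position 5 (value 6): max_ending_here = 21, max_so_far = 21

Maximum subarray: [5, 10, 6]
Maximum sum: 21

The maximum subarray is [5, 10, 6] with sum 21. This subarray runs from index 3 to index 5.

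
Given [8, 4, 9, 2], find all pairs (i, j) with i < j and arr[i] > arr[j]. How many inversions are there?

Finding inversions in [8, 4, 9, 2]:

(0, 1): arr[0]=8 > arr[1]=4
(0, 3): arr[0]=8 > arr[3]=2
(1, 3): arr[1]=4 > arr[3]=2
(2, 3): arr[2]=9 > arr[3]=2

Total inversions: 4

The array has 4 inversion(s): (0,1), (0,3), (1,3), (2,3). Each pair (i,j) satisfies i < j and arr[i] > arr[j].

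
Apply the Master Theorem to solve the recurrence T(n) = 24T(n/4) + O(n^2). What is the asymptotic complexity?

Master Theorem for T(n) = 24T(n/4) + O(n^2):

a = 24, b = 4, c = 2
log_b(a) = log_4(24) = 2.2925

Case 1: c = 2 < log_4(24) = 2.2925
T(n) = O(n^(log_4 24))

For T(n) = 24T(n/4) + O(n^2): log_4(24) = 2.2925. This is Case 1 of the Master Theorem (c < log_b(a), work dominated by leaves), giving O(n^(log_4 24)).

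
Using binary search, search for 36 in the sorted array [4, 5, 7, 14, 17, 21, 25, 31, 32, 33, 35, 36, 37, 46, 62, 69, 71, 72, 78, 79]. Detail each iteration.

Binary search for 36 in [4, 5, 7, 14, 17, 21, 25, 31, 32, 33, 35, 36, 37, 46, 62, 69, 71, 72, 78, 79]:

lo=0, hi=19, mid=9, arr[mid]=33 -> 33 < 36, search right half
lo=10, hi=19, mid=14, arr[mid]=62 -> 62 > 36, search left half
lo=10, hi=13, mid=11, arr[mid]=36 -> Found target at index 11!

Binary search finds 36 at index 11 after 3 comparisons. The search repeatedly halves the search space by comparing with the middle element.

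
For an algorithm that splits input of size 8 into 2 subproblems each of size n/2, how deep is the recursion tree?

For divide and conquer with division factor 2:

Problem sizes at each level:
Level 0: 8
Level 1: 4
Level 2: 2
Level 3: 1

The root is level 0 and the size-1 base case is level 3 (the tree spans levels 0 through 3, i.e. 4 levels counting the root), so the depth is the number of divisions: log_2(8) = 3

The recursion tree depth is log_2(8) = 3. At each level, the problem size is divided by 2, so it takes 3 divisions to reduce to a base case of size 1. The algorithm makes 2 recursive calls at each level.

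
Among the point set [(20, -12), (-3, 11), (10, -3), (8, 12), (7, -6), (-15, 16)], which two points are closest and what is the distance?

Computing all pairwise distances among 6 points:

d((20, -12), (-3, 11)) = 32.5269
d((20, -12), (10, -3)) = 13.4536
d((20, -12), (8, 12)) = 26.8328
d((20, -12), (7, -6)) = 14.3178
d((20, -12), (-15, 16)) = 44.8219
d((-3, 11), (10, -3)) = 19.105
d((-3, 11), (8, 12)) = 11.0454
d((-3, 11), (7, -6)) = 19.7231
d((-3, 11), (-15, 16)) = 13.0
d((10, -3), (8, 12)) = 15.1327
d((10, -3), (7, -6)) = 4.2426 <-- minimum
d((10, -3), (-15, 16)) = 31.4006
d((8, 12), (7, -6)) = 18.0278
d((8, 12), (-15, 16)) = 23.3452
d((7, -6), (-15, 16)) = 31.1127

Closest pair: (10, -3) and (7, -6) with distance 4.2426

The closest pair is (10, -3) and (7, -6) with Euclidean distance 4.2426. For 6 points, brute-force pairwise comparison is shown above. For large n, the divide-and-conquer algorithm (sort by x, recurse on halves, check the dividing strip) achieves O(n log n).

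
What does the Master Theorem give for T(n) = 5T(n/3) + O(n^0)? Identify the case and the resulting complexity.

Master Theorem for T(n) = 5T(n/3) + O(n^0):

a = 5, b = 3, c = 0
log_b(a) = log_3(5) = 1.4650

Case 1: c = 0 < log_3(5) = 1.4650
T(n) = O(n^(log_3 5))

For T(n) = 5T(n/3) + O(n^0): log_3(5) = 1.4650. This is Case 1 of the Master Theorem (c < log_b(a), work dominated by leaves), giving O(n^(log_3 5)).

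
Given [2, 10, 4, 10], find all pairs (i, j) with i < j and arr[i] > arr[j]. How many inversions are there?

Finding inversions in [2, 10, 4, 10]:

(1, 2): arr[1]=10 > arr[2]=4

Total inversions: 1

The array has 1 inversion(s): (1,2). Each pair (i,j) satisfies i < j and arr[i] > arr[j].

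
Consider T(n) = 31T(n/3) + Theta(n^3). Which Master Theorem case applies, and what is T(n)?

Master Theorem for T(n) = 31T(n/3) + O(n^3):

a = 31, b = 3, c = 3
log_b(a) = log_3(31) = 3.1257

Case 1: c = 3 < log_3(31) = 3.1257
T(n) = O(n^(log_3 31))

For T(n) = 31T(n/3) + O(n^3): log_3(31) = 3.1257. This is Case 1 of the Master Theorem (c < log_b(a), work dominated by leaves), giving O(n^(log_3 31)).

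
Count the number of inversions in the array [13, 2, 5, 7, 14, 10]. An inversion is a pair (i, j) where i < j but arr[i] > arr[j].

Finding inversions in [13, 2, 5, 7, 14, 10]:

(0, 1): arr[0]=13 > arr[1]=2
(0, 2): arr[0]=13 > arr[2]=5
(0, 3): arr[0]=13 > arr[3]=7
(0, 5): arr[0]=13 > arr[5]=10
(4, 5): arr[4]=14 > arr[5]=10

Total inversions: 5

The array has 5 inversion(s): (0,1), (0,2), (0,3), (0,5), (4,5). Each pair (i,j) satisfies i < j and arr[i] > arr[j].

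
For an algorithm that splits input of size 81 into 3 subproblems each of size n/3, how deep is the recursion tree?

For divide and conquer with division factor 3:

Problem sizes at each level:
Level 0: 81
Level 1: 27
Level 2: 9
Level 3: 3
Level 4: 1

The root is level 0 and the size-1 base case is level 4 (the tree spans levels 0 through 4, i.e. 5 levels counting the root), so the depth is the number of divisions: log_3(81) = 4

The recursion tree depth is log_3(81) = 4. At each level, the problem size is divided by 3, so it takes 4 divisions to reduce to a base case of size 1. The algorithm makes 3 recursive calls at each level.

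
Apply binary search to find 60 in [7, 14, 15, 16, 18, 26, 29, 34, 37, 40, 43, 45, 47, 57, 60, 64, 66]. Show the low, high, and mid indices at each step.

Binary search for 60 in [7, 14, 15, 16, 18, 26, 29, 34, 37, 40, 43, 45, 47, 57, 60, 64, 66]:

lo=0, hi=16, mid=8, arr[mid]=37 -> 37 < 60, search right half
lo=9, hi=16, mid=12, arr[mid]=47 -> 47 < 60, search right half
lo=13, hi=16, mid=14, arr[mid]=60 -> Found target at index 14!

Binary search finds 60 at index 14 after 3 comparisons. The search repeatedly halves the search space by comparing with the middle element.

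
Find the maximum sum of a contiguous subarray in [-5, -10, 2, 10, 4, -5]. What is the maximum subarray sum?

Using Kadane's algorithm on [-5, -10, 2, 10, 4, -5]:

Scanning through the array:
Position 1 (value -10): max_ending_here = -10, max_so_far = -5
Position 2 (value 2): max_ending_here = 2, max_so_far = 2
Position 3 (value 10): max_ending_here = 12, max_so_far = 12
Position 4 (value 4): max_ending_here = 16, max_so_far = 16
Position 5 (value -5): max_ending_here = 11, max_so_far = 16

Maximum subarray: [2, 10, 4]
Maximum sum: 16

The maximum subarray is [2, 10, 4] with sum 16. This subarray runs from index 2 to index 4.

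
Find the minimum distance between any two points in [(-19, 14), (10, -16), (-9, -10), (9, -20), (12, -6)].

Computing all pairwise distances among 5 points:

d((-19, 14), (10, -16)) = 41.7253
d((-19, 14), (-9, -10)) = 26.0
d((-19, 14), (9, -20)) = 44.0454
d((-19, 14), (12, -6)) = 36.8917
d((10, -16), (-9, -10)) = 19.9249
d((10, -16), (9, -20)) = 4.1231 <-- minimum
d((10, -16), (12, -6)) = 10.198
d((-9, -10), (9, -20)) = 20.5913
d((-9, -10), (12, -6)) = 21.3776
d((9, -20), (12, -6)) = 14.3178

Closest pair: (10, -16) and (9, -20) with distance 4.1231

The closest pair is (10, -16) and (9, -20) with Euclidean distance 4.1231. For 5 points, brute-force pairwise comparison is shown above. For large n, the divide-and-conquer algorithm (sort by x, recurse on halves, check the dividing strip) achieves O(n log n).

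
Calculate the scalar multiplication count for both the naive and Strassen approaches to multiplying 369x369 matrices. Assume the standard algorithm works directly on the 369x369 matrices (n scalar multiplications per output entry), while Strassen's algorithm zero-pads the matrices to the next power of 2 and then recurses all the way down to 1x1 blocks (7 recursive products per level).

Matrix multiplication for 369x369 matrices:

Strassen's algorithm requires power-of-2 dimensions. Pad 369x369 to 512x512 (next power of 2).

Standard algorithm: 369^3 = 50243409 multiplications
Strassen's algorithm: 7^(log2(512)) = 7^9 = 40353607 multiplications
Savings: 50243409 - 40353607 = 9889802 multiplications

Standard: 50243409 multiplications (369^3). Strassen: 40353607 multiplications (7^9, after padding to 512x512). Strassen reduces 8 recursive multiplications to 7 at each level.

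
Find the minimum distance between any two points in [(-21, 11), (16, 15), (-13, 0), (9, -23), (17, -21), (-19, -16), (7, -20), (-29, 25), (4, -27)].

Computing all pairwise distances among 9 points:

d((-21, 11), (16, 15)) = 37.2156
d((-21, 11), (-13, 0)) = 13.6015
d((-21, 11), (9, -23)) = 45.3431
d((-21, 11), (17, -21)) = 49.679
d((-21, 11), (-19, -16)) = 27.074
d((-21, 11), (7, -20)) = 41.7732
d((-21, 11), (-29, 25)) = 16.1245
d((-21, 11), (4, -27)) = 45.4863
d((16, 15), (-13, 0)) = 32.6497
d((16, 15), (9, -23)) = 38.6394
d((16, 15), (17, -21)) = 36.0139
d((16, 15), (-19, -16)) = 46.7547
d((16, 15), (7, -20)) = 36.1386
d((16, 15), (-29, 25)) = 46.0977
d((16, 15), (4, -27)) = 43.6807
d((-13, 0), (9, -23)) = 31.8277
d((-13, 0), (17, -21)) = 36.6197
d((-13, 0), (-19, -16)) = 17.088
d((-13, 0), (7, -20)) = 28.2843
d((-13, 0), (-29, 25)) = 29.6816
d((-13, 0), (4, -27)) = 31.9061
d((9, -23), (17, -21)) = 8.2462
d((9, -23), (-19, -16)) = 28.8617
d((9, -23), (7, -20)) = 3.6056 <-- minimum
d((9, -23), (-29, 25)) = 61.2209
d((9, -23), (4, -27)) = 6.4031
d((17, -21), (-19, -16)) = 36.3456
d((17, -21), (7, -20)) = 10.0499
d((17, -21), (-29, 25)) = 65.0538
d((17, -21), (4, -27)) = 14.3178
d((-19, -16), (7, -20)) = 26.3059
d((-19, -16), (-29, 25)) = 42.2019
d((-19, -16), (4, -27)) = 25.4951
d((7, -20), (-29, 25)) = 57.6281
d((7, -20), (4, -27)) = 7.6158
d((-29, 25), (4, -27)) = 61.5873

Closest pair: (9, -23) and (7, -20) with distance 3.6056

The closest pair is (9, -23) and (7, -20) with Euclidean distance 3.6056. For 9 points, brute-force pairwise comparison is shown above. For large n, the divide-and-conquer algorithm (sort by x, recurse on halves, check the dividing strip) achieves O(n log n).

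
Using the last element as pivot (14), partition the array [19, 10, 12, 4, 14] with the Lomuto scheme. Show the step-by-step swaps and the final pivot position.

Lomuto partition with pivot = 14:

Initial array: [19, 10, 12, 4, 14]

arr[0]=19 > 14: no swap
arr[1]=10 <= 14: swap with position 0, array becomes [10, 19, 12, 4, 14]
arr[2]=12 <= 14: swap with position 1, array becomes [10, 12, 19, 4, 14]
arr[3]=4 <= 14: swap with position 2, array becomes [10, 12, 4, 19, 14]

Place pivot at position 3: [10, 12, 4, 14, 19]
Pivot position: 3

After partitioning with pivot 14, the array becomes [10, 12, 4, 14, 19]. The pivot is placed at index 3. All elements to the left of the pivot are <= 14, and all elements to the right are > 14.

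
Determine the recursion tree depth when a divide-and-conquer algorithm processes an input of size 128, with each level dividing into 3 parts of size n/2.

For divide and conquer with division factor 2:

Problem sizes at each level:
Level 0: 128
Level 1: 64
Level 2: 32
Level 3: 16
Level 4: 8
Level 5: 4
Level 6: 2
Level 7: 1

The root is level 0 and the size-1 base case is level 7 (the tree spans levels 0 through 7, i.e. 8 levels counting the root), so the depth is the number of divisions: log_2(128) = 7

The recursion tree depth is log_2(128) = 7. At each level, the problem size is divided by 2, so it takes 7 divisions to reduce to a base case of size 1. The algorithm makes 3 recursive calls at each level.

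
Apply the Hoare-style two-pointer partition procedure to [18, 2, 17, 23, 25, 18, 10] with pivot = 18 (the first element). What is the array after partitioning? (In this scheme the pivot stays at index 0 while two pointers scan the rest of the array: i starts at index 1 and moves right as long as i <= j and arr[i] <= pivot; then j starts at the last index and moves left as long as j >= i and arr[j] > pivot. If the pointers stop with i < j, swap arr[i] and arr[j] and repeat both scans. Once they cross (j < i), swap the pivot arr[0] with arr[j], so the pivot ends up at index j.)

Hoare-style two-pointer partition with pivot = 18:

Initial array: [18, 2, 17, 23, 25, 18, 10]

Pointers start at i = 1, j = 6.
i stops at index 3 (arr[3]=23 > 18), j stops at index 6 (arr[6]=10 <= 18): swap arr[3] and arr[6], array becomes [18, 2, 17, 10, 25, 18, 23]
i stops at index 4 (arr[4]=25 > 18), j stops at index 5 (arr[5]=18 <= 18): swap arr[4] and arr[5], array becomes [18, 2, 17, 10, 18, 25, 23]
i ends at 5, j ends at 4: the pointers have crossed (j < i), so scanning stops.

Swap pivot arr[0] with arr[4] to place pivot at position 4: [18, 2, 17, 10, 18, 25, 23]
Pivot position: 4

After partitioning with pivot 18, the array becomes [18, 2, 17, 10, 18, 25, 23]. The pivot is placed at index 4. All elements to the left of the pivot are <= 18, and all elements to the right are > 18.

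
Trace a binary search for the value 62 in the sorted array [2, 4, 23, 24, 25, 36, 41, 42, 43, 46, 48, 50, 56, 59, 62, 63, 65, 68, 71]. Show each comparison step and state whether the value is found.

Binary search for 62 in [2, 4, 23, 24, 25, 36, 41, 42, 43, 46, 48, 50, 56, 59, 62, 63, 65, 68, 71]:

lo=0, hi=18, mid=9, arr[mid]=46 -> 46 < 62, search right half
lo=10, hi=18, mid=14, arr[mid]=62 -> Found target at index 14!

Binary search finds 62 at index 14 after 2 comparisons. The search repeatedly halves the search space by comparing with the middle element.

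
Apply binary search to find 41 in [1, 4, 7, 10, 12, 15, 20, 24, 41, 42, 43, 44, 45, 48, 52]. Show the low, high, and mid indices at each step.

Binary search for 41 in [1, 4, 7, 10, 12, 15, 20, 24, 41, 42, 43, 44, 45, 48, 52]:

lo=0, hi=14, mid=7, arr[mid]=24 -> 24 < 41, search right half
lo=8, hi=14, mid=11, arr[mid]=44 -> 44 > 41, search left half
lo=8, hi=10, mid=9, arr[mid]=42 -> 42 > 41, search left half
lo=8, hi=8, mid=8, arr[mid]=41 -> Found target at index 8!

Binary search finds 41 at index 8 after 4 comparisons. The search repeatedly halves the search space by comparing with the middle element.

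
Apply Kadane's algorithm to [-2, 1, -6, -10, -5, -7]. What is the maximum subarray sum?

Using Kadane's algorithm on [-2, 1, -6, -10, -5, -7]:

Scanning through the array:
Position 1 (value 1): max_ending_here = 1, max_so_far = 1
Position 2 (value -6): max_ending_here = -5, max_so_far = 1
Position 3 (value -10): max_ending_here = -10, max_so_far = 1
Position 4 (value -5): max_ending_here = -5, max_so_far = 1
Position 5 (value -7): max_ending_here = -7, max_so_far = 1

Maximum subarray: [1]
Maximum sum: 1

The maximum subarray is [1] with sum 1. This subarray runs from index 1 to index 1.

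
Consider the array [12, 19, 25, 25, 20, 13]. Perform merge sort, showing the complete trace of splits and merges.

Merge sort trace:

Split: [12, 19, 25, 25, 20, 13] -> [12, 19, 25] and [25, 20, 13]
  Split: [12, 19, 25] -> [12] and [19, 25]
    Split: [19, 25] -> [19] and [25]
    Merge: [19] + [25] -> [19, 25]
  Merge: [12] + [19, 25] -> [12, 19, 25]
  Split: [25, 20, 13] -> [25] and [20, 13]
    Split: [20, 13] -> [20] and [13]
    Merge: [20] + [13] -> [13, 20]
  Merge: [25] + [13, 20] -> [13, 20, 25]
Merge: [12, 19, 25] + [13, 20, 25] -> [12, 13, 19, 20, 25, 25]

Final sorted array: [12, 13, 19, 20, 25, 25]

The merge sort proceeds by recursively splitting the array and merging sorted halves.
After all merges, the sorted array is [12, 13, 19, 20, 25, 25].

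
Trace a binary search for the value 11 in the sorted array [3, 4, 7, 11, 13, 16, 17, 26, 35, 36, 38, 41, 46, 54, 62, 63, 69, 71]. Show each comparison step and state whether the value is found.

Binary search for 11 in [3, 4, 7, 11, 13, 16, 17, 26, 35, 36, 38, 41, 46, 54, 62, 63, 69, 71]:

lo=0, hi=17, mid=8, arr[mid]=35 -> 35 > 11, search left half
lo=0, hi=7, mid=3, arr[mid]=11 -> Found target at index 3!

Binary search finds 11 at index 3 after 2 comparisons. The search repeatedly halves the search space by comparing with the middle element.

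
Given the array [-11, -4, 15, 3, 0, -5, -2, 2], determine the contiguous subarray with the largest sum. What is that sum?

Using Kadane's algorithm on [-11, -4, 15, 3, 0, -5, -2, 2]:

Scanning through the array:
Position 1 (value -4): max_ending_here = -4, max_so_far = -4
Position 2 (value 15): max_ending_here = 15, max_so_far = 15
Position 3 (value 3): max_ending_here = 18, max_so_far = 18
Position 4 (value 0): max_ending_here = 18, max_so_far = 18
Position 5 (value -5): max_ending_here = 13, max_so_far = 18
Position 6 (value -2): max_ending_here = 11, max_so_far = 18
Position 7 (value 2): max_ending_here = 13, max_so_far = 18

Maximum subarray: [15, 3]
Maximum sum: 18

The maximum subarray is [15, 3] with sum 18. This subarray runs from index 2 to index 3.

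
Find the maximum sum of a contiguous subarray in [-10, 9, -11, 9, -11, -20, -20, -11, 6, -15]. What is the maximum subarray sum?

Using Kadane's algorithm on [-10, 9, -11, 9, -11, -20, -20, -11, 6, -15]:

Scanning through the array:
Position 1 (value 9): max_ending_here = 9, max_so_far = 9
Position 2 (value -11): max_ending_here = -2, max_so_far = 9
Position 3 (value 9): max_ending_here = 9, max_so_far = 9
Position 4 (value -11): max_ending_here = -2, max_so_far = 9
Position 5 (value -20): max_ending_here = -20, max_so_far = 9
Position 6 (value -20): max_ending_here = -20, max_so_far = 9
Position 7 (value -11): max_ending_here = -11, max_so_far = 9
Position 8 (value 6): max_ending_here = 6, max_so_far = 9
Position 9 (value -15): max_ending_here = -9, max_so_far = 9

Maximum subarray: [9]
Maximum sum: 9

The maximum subarray is [9] with sum 9. This subarray runs from index 1 to index 1.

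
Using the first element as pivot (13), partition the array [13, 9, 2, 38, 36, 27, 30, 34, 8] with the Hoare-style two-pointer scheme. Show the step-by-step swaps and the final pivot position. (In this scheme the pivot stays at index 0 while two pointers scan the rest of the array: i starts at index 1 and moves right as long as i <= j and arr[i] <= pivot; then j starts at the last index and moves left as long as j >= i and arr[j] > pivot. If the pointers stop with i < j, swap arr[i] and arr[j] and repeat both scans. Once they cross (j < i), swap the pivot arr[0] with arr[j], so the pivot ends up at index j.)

Hoare-style two-pointer partition with pivot = 13:

Initial array: [13, 9, 2, 38, 36, 27, 30, 34, 8]

Pointers start at i = 1, j = 8.
i stops at index 3 (arr[3]=38 > 13), j stops at index 8 (arr[8]=8 <= 13): swap arr[3] and arr[8], array becomes [13, 9, 2, 8, 36, 27, 30, 34, 38]
i ends at 4, j ends at 3: the pointers have crossed (j < i), so scanning stops.

Swap pivot arr[0] with arr[3] to place pivot at position 3: [8, 9, 2, 13, 36, 27, 30, 34, 38]
Pivot position: 3

After partitioning with pivot 13, the array becomes [8, 9, 2, 13, 36, 27, 30, 34, 38]. The pivot is placed at index 3. All elements to the left of the pivot are <= 13, and all elements to the right are > 13.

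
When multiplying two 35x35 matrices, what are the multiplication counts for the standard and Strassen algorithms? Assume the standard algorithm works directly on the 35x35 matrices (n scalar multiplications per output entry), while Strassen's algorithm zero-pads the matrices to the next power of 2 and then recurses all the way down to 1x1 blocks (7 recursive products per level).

Matrix multiplication for 35x35 matrices:

Strassen's algorithm requires power-of-2 dimensions. Pad 35x35 to 64x64 (next power of 2).

Standard algorithm: 35^3 = 42875 multiplications
Strassen's algorithm: 7^(log2(64)) = 7^6 = 117649 multiplications
Difference: 42875 - 117649 = -74774 (Strassen uses MORE here due to padding overhead — for small or just-over-power-of-2 n, padding can outweigh the per-level savings)

Standard: 42875 multiplications (35^3). Strassen: 117649 multiplications (7^6, after padding to 64x64). Strassen reduces 8 recursive multiplications to 7 at each level.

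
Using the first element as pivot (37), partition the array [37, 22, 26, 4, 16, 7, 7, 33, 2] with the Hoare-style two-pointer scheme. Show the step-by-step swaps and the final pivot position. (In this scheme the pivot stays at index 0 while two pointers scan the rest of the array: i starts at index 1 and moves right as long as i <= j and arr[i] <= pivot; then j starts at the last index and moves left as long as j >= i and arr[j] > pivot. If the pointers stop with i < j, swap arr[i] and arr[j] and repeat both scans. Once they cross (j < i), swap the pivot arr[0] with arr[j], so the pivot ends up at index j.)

Hoare-style two-pointer partition with pivot = 37:

Initial array: [37, 22, 26, 4, 16, 7, 7, 33, 2]

Pointers start at i = 1, j = 8.
i ends at 9, j ends at 8: the pointers have crossed (j < i), so scanning stops.

Swap pivot arr[0] with arr[8] to place pivot at position 8: [2, 22, 26, 4, 16, 7, 7, 33, 37]
Pivot position: 8

After partitioning with pivot 37, the array becomes [2, 22, 26, 4, 16, 7, 7, 33, 37]. The pivot is placed at index 8. All elements to the left of the pivot are <= 37, and all elements to the right are > 37.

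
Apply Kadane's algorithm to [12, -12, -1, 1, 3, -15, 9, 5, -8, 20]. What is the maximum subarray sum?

Using Kadane's algorithm on [12, -12, -1, 1, 3, -15, 9, 5, -8, 20]:

Scanning through the array:
Position 1 (value -12): max_ending_here = 0, max_so_far = 12
Position 2 (value -1): max_ending_here = -1, max_so_far = 12
Position 3 (value 1): max_ending_here = 1, max_so_far = 12
Position 4 (value 3): max_ending_here = 4, max_so_far = 12
Position 5 (value -15): max_ending_here = -11, max_so_far = 12
Position 6 (value 9): max_ending_here = 9, max_so_far = 12
Position 7 (value 5): max_ending_here = 14, max_so_far = 14
Position 8 (value -8): max_ending_here = 6, max_so_far = 14
Position 9 (value 20): max_ending_here = 26, max_so_far = 26

Maximum subarray: [9, 5, -8, 20]
Maximum sum: 26

The maximum subarray is [9, 5, -8, 20] with sum 26. This subarray runs from index 6 to index 9.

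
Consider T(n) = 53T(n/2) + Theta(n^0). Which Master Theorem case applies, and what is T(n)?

Master Theorem for T(n) = 53T(n/2) + O(n^0):

a = 53, b = 2, c = 0
log_b(a) = log_2(53) = 5.7279

Case 1: c = 0 < log_2(53) = 5.7279
T(n) = O(n^(log_2 53))

For T(n) = 53T(n/2) + O(n^0): log_2(53) = 5.7279. This is Case 1 of the Master Theorem (c < log_b(a), work dominated by leaves), giving O(n^(log_2 53)).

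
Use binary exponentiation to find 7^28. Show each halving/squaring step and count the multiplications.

Computing 7^28 by squaring (build up from 7^1; each line after the first costs one multiplication):

7^1 = 7
7^2 = (7^1)^2 = 7^2 = 49
7^3 = 7 * 7^2 = 7 * 49 = 343
7^6 = (7^3)^2 = 343^2 = 117649
7^7 = 7 * 7^6 = 7 * 117649 = 823543
7^14 = (7^7)^2 = 823543^2 = 678223072849
7^28 = (7^14)^2 = 678223072849^2 = 459986536544739960976801

Result: 459986536544739960976801
Multiplications needed: 6 (6 lines after 7^1)

7^28 = 459986536544739960976801. Using exponentiation by squaring, this requires 6 multiplications. The key idea: if the exponent is even, square the half-power; if odd, multiply by the base once.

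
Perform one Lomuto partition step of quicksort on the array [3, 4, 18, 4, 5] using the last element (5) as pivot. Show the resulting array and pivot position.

Lomuto partition with pivot = 5:

Initial array: [3, 4, 18, 4, 5]

arr[0]=3 <= 5: swap with position 0, array becomes [3, 4, 18, 4, 5]
arr[1]=4 <= 5: swap with position 1, array becomes [3, 4, 18, 4, 5]
arr[2]=18 > 5: no swap
arr[3]=4 <= 5: swap with position 2, array becomes [3, 4, 4, 18, 5]

Place pivot at position 3: [3, 4, 4, 5, 18]
Pivot position: 3

After partitioning with pivot 5, the array becomes [3, 4, 4, 5, 18]. The pivot is placed at index 3. All elements to the left of the pivot are <= 5, and all elements to the right are > 5.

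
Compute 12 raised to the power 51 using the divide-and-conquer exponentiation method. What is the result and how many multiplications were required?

Computing 12^51 by squaring (build up from 12^1; each line after the first costs one multiplication):

12^1 = 12
12^2 = (12^1)^2 = 12^2 = 144
12^3 = 12 * 12^2 = 12 * 144 = 1728
12^6 = (12^3)^2 = 1728^2 = 2985984
12^12 = (12^6)^2 = 2985984^2 = 8916100448256
12^24 = (12^12)^2 = 8916100448256^2 = 79496847203390844133441536
12^25 = 12 * 12^24 = 12 * 79496847203390844133441536 = 953962166440690129601298432
12^50 = (12^25)^2 = 953962166440690129601298432^2 = 910043815000214977332758527534256632492715260325658624
12^51 = 12 * 12^50 = 12 * 910043815000214977332758527534256632492715260325658624 = 10920525780002579727993102330411079589912583123907903488

Result: 10920525780002579727993102330411079589912583123907903488
Multiplications needed: 8 (8 lines after 12^1)

12^51 = 10920525780002579727993102330411079589912583123907903488. Using exponentiation by squaring, this requires 8 multiplications. The key idea: if the exponent is even, square the half-power; if odd, multiply by the base once.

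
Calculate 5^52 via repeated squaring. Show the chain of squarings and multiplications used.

Computing 5^52 by squaring (build up from 5^1; each line after the first costs one multiplication):

5^1 = 5
5^2 = (5^1)^2 = 5^2 = 25
5^3 = 5 * 5^2 = 5 * 25 = 125
5^6 = (5^3)^2 = 125^2 = 15625
5^12 = (5^6)^2 = 15625^2 = 244140625
5^13 = 5 * 5^12 = 5 * 244140625 = 1220703125
5^26 = (5^13)^2 = 1220703125^2 = 1490116119384765625
5^52 = (5^26)^2 = 1490116119384765625^2 = 2220446049250313080847263336181640625

Result: 2220446049250313080847263336181640625
Multiplications needed: 7 (7 lines after 5^1)

5^52 = 2220446049250313080847263336181640625. Using exponentiation by squaring, this requires 7 multiplications. The key idea: if the exponent is even, square the half-power; if odd, multiply by the base once.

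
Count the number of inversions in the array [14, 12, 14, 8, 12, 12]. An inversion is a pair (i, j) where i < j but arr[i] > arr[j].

Finding inversions in [14, 12, 14, 8, 12, 12]:

(0, 1): arr[0]=14 > arr[1]=12
(0, 3): arr[0]=14 > arr[3]=8
(0, 4): arr[0]=14 > arr[4]=12
(0, 5): arr[0]=14 > arr[5]=12
(1, 3): arr[1]=12 > arr[3]=8
(2, 3): arr[2]=14 > arr[3]=8
(2, 4): arr[2]=14 > arr[4]=12
(2, 5): arr[2]=14 > arr[5]=12

Total inversions: 8

The array has 8 inversion(s): (0,1), (0,3), (0,4), (0,5), (1,3), (2,3), (2,4), (2,5). Each pair (i,j) satisfies i < j and arr[i] > arr[j].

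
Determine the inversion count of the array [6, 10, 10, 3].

Finding inversions in [6, 10, 10, 3]:

(0, 3): arr[0]=6 > arr[3]=3
(1, 3): arr[1]=10 > arr[3]=3
(2, 3): arr[2]=10 > arr[3]=3

Total inversions: 3

The array has 3 inversion(s): (0,3), (1,3), (2,3). Each pair (i,j) satisfies i < j and arr[i] > arr[j].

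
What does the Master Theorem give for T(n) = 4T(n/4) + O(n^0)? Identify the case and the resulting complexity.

Master Theorem for T(n) = 4T(n/4) + O(n^0):

a = 4, b = 4, c = 0
log_b(a) = log_4(4) = 1.0000

Case 1: c = 0 < log_4(4) = 1.0000
T(n) = O(n^(log_4 4)) = O(n)

For T(n) = 4T(n/4) + O(n^0): log_4(4) = 1.0000. This is Case 1 of the Master Theorem (c < log_b(a), work dominated by leaves), giving O(n).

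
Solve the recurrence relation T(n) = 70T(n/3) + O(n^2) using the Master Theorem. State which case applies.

Master Theorem for T(n) = 70T(n/3) + O(n^2):

a = 70, b = 3, c = 2
log_b(a) = log_3(70) = 3.8671

Case 1: c = 2 < log_3(70) = 3.8671
T(n) = O(n^(log_3 70))

For T(n) = 70T(n/3) + O(n^2): log_3(70) = 3.8671. This is Case 1 of the Master Theorem (c < log_b(a), work dominated by leaves), giving O(n^(log_3 70)).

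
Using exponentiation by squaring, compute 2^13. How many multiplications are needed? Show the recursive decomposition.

Computing 2^13 by squaring (build up from 2^1; each line after the first costs one multiplication):

2^1 = 2
2^2 = (2^1)^2 = 2^2 = 4
2^3 = 2 * 2^2 = 2 * 4 = 8
2^6 = (2^3)^2 = 8^2 = 64
2^12 = (2^6)^2 = 64^2 = 4096
2^13 = 2 * 2^12 = 2 * 4096 = 8192

Result: 8192
Multiplications needed: 5 (5 lines after 2^1)

2^13 = 8192. Using exponentiation by squaring, this requires 5 multiplications. The key idea: if the exponent is even, square the half-power; if odd, multiply by the base once.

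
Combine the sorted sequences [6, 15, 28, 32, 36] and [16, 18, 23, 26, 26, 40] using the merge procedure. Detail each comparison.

Merging process:

Compare 6 vs 16: take 6 from left. Merged: [6]
Compare 15 vs 16: take 15 from left. Merged: [6, 15]
Compare 28 vs 16: take 16 from right. Merged: [6, 15, 16]
Compare 28 vs 18: take 18 from right. Merged: [6, 15, 16, 18]
Compare 28 vs 23: take 23 from right. Merged: [6, 15, 16, 18, 23]
Compare 28 vs 26: take 26 from right. Merged: [6, 15, 16, 18, 23, 26]
Compare 28 vs 26: take 26 from right. Merged: [6, 15, 16, 18, 23, 26, 26]
Compare 28 vs 40: take 28 from left. Merged: [6, 15, 16, 18, 23, 26, 26, 28]
Compare 32 vs 40: take 32 from left. Merged: [6, 15, 16, 18, 23, 26, 26, 28, 32]
Compare 36 vs 40: take 36 from left. Merged: [6, 15, 16, 18, 23, 26, 26, 28, 32, 36]
Append remaining from right: [40]. Merged: [6, 15, 16, 18, 23, 26, 26, 28, 32, 36, 40]

Final merged array: [6, 15, 16, 18, 23, 26, 26, 28, 32, 36, 40]
Total comparisons: 10

The merged array is [6, 15, 16, 18, 23, 26, 26, 28, 32, 36, 40], requiring 10 comparisons. The merge step runs in O(n) time where n is the total number of elements.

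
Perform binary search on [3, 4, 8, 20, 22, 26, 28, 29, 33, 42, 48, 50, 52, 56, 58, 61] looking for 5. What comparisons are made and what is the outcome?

Binary search for 5 in [3, 4, 8, 20, 22, 26, 28, 29, 33, 42, 48, 50, 52, 56, 58, 61]:

lo=0, hi=15, mid=7, arr[mid]=29 -> 29 > 5, search left half
lo=0, hi=6, mid=3, arr[mid]=20 -> 20 > 5, search left half
lo=0, hi=2, mid=1, arr[mid]=4 -> 4 < 5, search right half
lo=2, hi=2, mid=2, arr[mid]=8 -> 8 > 5, search left half
lo=2 > hi=1, target 5 not found

Binary search determines that 5 is not in the array after 4 comparisons. The search space was exhausted without finding the target.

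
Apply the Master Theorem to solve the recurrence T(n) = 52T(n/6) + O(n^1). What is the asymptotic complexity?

Master Theorem for T(n) = 52T(n/6) + O(n^1):

a = 52, b = 6, c = 1
log_b(a) = log_6(52) = 2.2052

Case 1: c = 1 < log_6(52) = 2.2052
T(n) = O(n^(log_6 52))

For T(n) = 52T(n/6) + O(n^1): log_6(52) = 2.2052. This is Case 1 of the Master Theorem (c < log_b(a), work dominated by leaves), giving O(n^(log_6 52)).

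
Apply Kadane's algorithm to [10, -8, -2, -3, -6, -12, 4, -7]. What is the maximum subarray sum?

Using Kadane's algorithm on [10, -8, -2, -3, -6, -12, 4, -7]:

Scanning through the array:
Position 1 (value -8): max_ending_here = 2, max_so_far = 10
Position 2 (value -2): max_ending_here = 0, max_so_far = 10
Position 3 (value -3): max_ending_here = -3, max_so_far = 10
Position 4 (value -6): max_ending_here = -6, max_so_far = 10
Position 5 (value -12): max_ending_here = -12, max_so_far = 10
Position 6 (value 4): max_ending_here = 4, max_so_far = 10
Position 7 (value -7): max_ending_here = -3, max_so_far = 10

Maximum subarray: [10]
Maximum sum: 10

The maximum subarray is [10] with sum 10. This subarray runs from index 0 to index 0.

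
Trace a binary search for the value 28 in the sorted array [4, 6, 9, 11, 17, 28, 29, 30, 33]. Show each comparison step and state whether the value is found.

Binary search for 28 in [4, 6, 9, 11, 17, 28, 29, 30, 33]:

lo=0, hi=8, mid=4, arr[mid]=17 -> 17 < 28, search right half
lo=5, hi=8, mid=6, arr[mid]=29 -> 29 > 28, search left half
lo=5, hi=5, mid=5, arr[mid]=28 -> Found target at index 5!

Binary search finds 28 at index 5 after 3 comparisons. The search repeatedly halves the search space by comparing with the middle element.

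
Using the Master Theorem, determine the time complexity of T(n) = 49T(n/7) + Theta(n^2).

Master Theorem for T(n) = 49T(n/7) + O(n^2):

a = 49, b = 7, c = 2
log_b(a) = log_7(49) = 2.0000

Case 2: c = 2 = log_7(49) = 2.0000
T(n) = O(n^2 log n) = O(n^2 log n)

For T(n) = 49T(n/7) + O(n^2): log_7(49) = 2.0000. This is Case 2 of the Master Theorem (c = log_b(a), equal work at all levels), giving O(n^2 log n).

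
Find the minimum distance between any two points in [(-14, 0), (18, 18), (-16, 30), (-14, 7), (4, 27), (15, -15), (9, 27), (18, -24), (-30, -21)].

Computing all pairwise distances among 9 points:

d((-14, 0), (18, 18)) = 36.7151
d((-14, 0), (-16, 30)) = 30.0666
d((-14, 0), (-14, 7)) = 7.0
d((-14, 0), (4, 27)) = 32.45
d((-14, 0), (15, -15)) = 32.6497
d((-14, 0), (9, 27)) = 35.4683
d((-14, 0), (18, -24)) = 40.0
d((-14, 0), (-30, -21)) = 26.4008
d((18, 18), (-16, 30)) = 36.0555
d((18, 18), (-14, 7)) = 33.8378
d((18, 18), (4, 27)) = 16.6433
d((18, 18), (15, -15)) = 33.1361
d((18, 18), (9, 27)) = 12.7279
d((18, 18), (18, -24)) = 42.0
d((18, 18), (-30, -21)) = 61.8466
d((-16, 30), (-14, 7)) = 23.0868
d((-16, 30), (4, 27)) = 20.2237
d((-16, 30), (15, -15)) = 54.6443
d((-16, 30), (9, 27)) = 25.1794
d((-16, 30), (18, -24)) = 63.8122
d((-16, 30), (-30, -21)) = 52.8867
d((-14, 7), (4, 27)) = 26.9072
d((-14, 7), (15, -15)) = 36.4005
d((-14, 7), (9, 27)) = 30.4795
d((-14, 7), (18, -24)) = 44.5533
d((-14, 7), (-30, -21)) = 32.249
d((4, 27), (15, -15)) = 43.4166
d((4, 27), (9, 27)) = 5.0 <-- minimum
d((4, 27), (18, -24)) = 52.8867
d((4, 27), (-30, -21)) = 58.8218
d((15, -15), (9, 27)) = 42.4264
d((15, -15), (18, -24)) = 9.4868
d((15, -15), (-30, -21)) = 45.3982
d((9, 27), (18, -24)) = 51.788
d((9, 27), (-30, -21)) = 61.8466
d((18, -24), (-30, -21)) = 48.0937

Closest pair: (4, 27) and (9, 27) with distance 5.0

The closest pair is (4, 27) and (9, 27) with Euclidean distance 5.0. For 9 points, brute-force pairwise comparison is shown above. For large n, the divide-and-conquer algorithm (sort by x, recurse on halves, check the dividing strip) achieves O(n log n).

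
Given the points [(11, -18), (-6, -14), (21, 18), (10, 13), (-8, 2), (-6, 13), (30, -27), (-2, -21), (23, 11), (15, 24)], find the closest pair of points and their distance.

Computing all pairwise distances among 10 points:

d((11, -18), (-6, -14)) = 17.4642
d((11, -18), (21, 18)) = 37.3631
d((11, -18), (10, 13)) = 31.0161
d((11, -18), (-8, 2)) = 27.5862
d((11, -18), (-6, 13)) = 35.3553
d((11, -18), (30, -27)) = 21.0238
d((11, -18), (-2, -21)) = 13.3417
d((11, -18), (23, 11)) = 31.3847
d((11, -18), (15, 24)) = 42.19
d((-6, -14), (21, 18)) = 41.8688
d((-6, -14), (10, 13)) = 31.3847
d((-6, -14), (-8, 2)) = 16.1245
d((-6, -14), (-6, 13)) = 27.0
d((-6, -14), (30, -27)) = 38.2753
d((-6, -14), (-2, -21)) = 8.0623
d((-6, -14), (23, 11)) = 38.2884
d((-6, -14), (15, 24)) = 43.4166
d((21, 18), (10, 13)) = 12.083
d((21, 18), (-8, 2)) = 33.121
d((21, 18), (-6, 13)) = 27.4591
d((21, 18), (30, -27)) = 45.8912
d((21, 18), (-2, -21)) = 45.2769
d((21, 18), (23, 11)) = 7.2801 <-- minimum
d((21, 18), (15, 24)) = 8.4853
d((10, 13), (-8, 2)) = 21.095
d((10, 13), (-6, 13)) = 16.0
d((10, 13), (30, -27)) = 44.7214
d((10, 13), (-2, -21)) = 36.0555
d((10, 13), (23, 11)) = 13.1529
d((10, 13), (15, 24)) = 12.083
d((-8, 2), (-6, 13)) = 11.1803
d((-8, 2), (30, -27)) = 47.8017
d((-8, 2), (-2, -21)) = 23.7697
d((-8, 2), (23, 11)) = 32.28
d((-8, 2), (15, 24)) = 31.8277
d((-6, 13), (30, -27)) = 53.8145
d((-6, 13), (-2, -21)) = 34.2345
d((-6, 13), (23, 11)) = 29.0689
d((-6, 13), (15, 24)) = 23.7065
d((30, -27), (-2, -21)) = 32.5576
d((30, -27), (23, 11)) = 38.6394
d((30, -27), (15, 24)) = 53.1601
d((-2, -21), (23, 11)) = 40.6079
d((-2, -21), (15, 24)) = 48.1041
d((23, 11), (15, 24)) = 15.2643

Closest pair: (21, 18) and (23, 11) with distance 7.2801

The closest pair is (21, 18) and (23, 11) with Euclidean distance 7.2801. For 10 points, brute-force pairwise comparison is shown above. For large n, the divide-and-conquer algorithm (sort by x, recurse on halves, check the dividing strip) achieves O(n log n).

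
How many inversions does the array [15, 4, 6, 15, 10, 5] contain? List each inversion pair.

Finding inversions in [15, 4, 6, 15, 10, 5]:

(0, 1): arr[0]=15 > arr[1]=4
(0, 2): arr[0]=15 > arr[2]=6
(0, 4): arr[0]=15 > arr[4]=10
(0, 5): arr[0]=15 > arr[5]=5
(2, 5): arr[2]=6 > arr[5]=5
(3, 4): arr[3]=15 > arr[4]=10
(3, 5): arr[3]=15 > arr[5]=5
(4, 5): arr[4]=10 > arr[5]=5

Total inversions: 8

The array has 8 inversion(s): (0,1), (0,2), (0,4), (0,5), (2,5), (3,4), (3,5), (4,5). Each pair (i,j) satisfies i < j and arr[i] > arr[j].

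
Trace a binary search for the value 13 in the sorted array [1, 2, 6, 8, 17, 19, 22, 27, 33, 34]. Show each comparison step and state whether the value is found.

Binary search for 13 in [1, 2, 6, 8, 17, 19, 22, 27, 33, 34]:

lo=0, hi=9, mid=4, arr[mid]=17 -> 17 > 13, search left half
lo=0, hi=3, mid=1, arr[mid]=2 -> 2 < 13, search right half
lo=2, hi=3, mid=2, arr[mid]=6 -> 6 < 13, search right half
lo=3, hi=3, mid=3, arr[mid]=8 -> 8 < 13, search right half
lo=4 > hi=3, target 13 not found

Binary search determines that 13 is not in the array after 4 comparisons. The search space was exhausted without finding the target.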